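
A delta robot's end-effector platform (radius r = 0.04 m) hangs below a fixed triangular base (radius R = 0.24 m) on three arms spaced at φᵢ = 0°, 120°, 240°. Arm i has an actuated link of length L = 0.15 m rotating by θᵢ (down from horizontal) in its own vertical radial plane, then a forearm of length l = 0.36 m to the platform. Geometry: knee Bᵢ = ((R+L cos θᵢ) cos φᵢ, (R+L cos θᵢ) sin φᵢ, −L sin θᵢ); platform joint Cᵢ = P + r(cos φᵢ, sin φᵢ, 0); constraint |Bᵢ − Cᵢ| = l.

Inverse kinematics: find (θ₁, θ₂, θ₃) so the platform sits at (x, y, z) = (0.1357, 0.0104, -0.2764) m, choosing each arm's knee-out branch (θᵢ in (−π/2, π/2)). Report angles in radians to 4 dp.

rotate P by −φ1: (0.1357, 0.0104, -0.2764)
  e−x'=0.0643;  (l²−L²−(e−x')²−y'²−z²)/2L = 0.0882
  θ1 = atan2(B,A) + arccos(C/0.2838) = -0.0875
rotate P by −φ2: (-0.0588, -0.1227, -0.2764)
  A=0.2588, B=-0.2764, C=(l²−L²−A²−y'²−z²)/(2L)=-0.1712
  √(A²+B²)=0.3787;  θ2 = -0.8182+2.0399 ≈ 1.2217
φ3=240.0° → target in arm frame (-0.0769, 0.1123)
  e−x'=0.2769;  (l²−L²−(e−x')²−y'²−z²)/2L = -0.1952
  √(A²+B²)=0.3912;  θ3 = -0.7846+2.0932 ≈ 1.3086

θ₁ = -0.0875, θ₂ = 1.2217, θ₃ = 1.3086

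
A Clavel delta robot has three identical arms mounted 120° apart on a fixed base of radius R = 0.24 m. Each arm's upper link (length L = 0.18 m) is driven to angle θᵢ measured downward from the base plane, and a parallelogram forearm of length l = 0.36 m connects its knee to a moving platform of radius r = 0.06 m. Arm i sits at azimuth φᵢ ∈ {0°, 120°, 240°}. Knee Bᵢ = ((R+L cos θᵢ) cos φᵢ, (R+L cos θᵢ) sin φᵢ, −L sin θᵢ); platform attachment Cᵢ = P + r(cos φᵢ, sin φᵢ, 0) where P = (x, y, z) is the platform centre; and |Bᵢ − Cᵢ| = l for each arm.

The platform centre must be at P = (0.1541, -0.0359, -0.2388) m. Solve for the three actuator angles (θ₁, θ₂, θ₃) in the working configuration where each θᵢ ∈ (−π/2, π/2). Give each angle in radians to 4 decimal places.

arm 1 (φ=0.0°): x'=0.1541, y'=-0.0359
  e−x'=0.0259;  (l²−L²−(e−x')²−y'²−z²)/2L = 0.1062
  γ=atan2(-0.2388,0.0259)=-1.4628;  ψ=arccos(0.4419)=1.1130;  θ1=γ+ψ≈-0.3497
rotate P by −φ2: (-0.1081, -0.1155, -0.2388)
  e−x'=0.2881;  (l²−L²−(e−x')²−y'²−z²)/2L = -0.1561
  γ=atan2(-0.2388,0.2881)=-0.6920;  ψ=arccos(-0.4171)=2.0010;  θ2=γ+ψ≈1.3090
rotate P by −φ3: (-0.0460, 0.1514, -0.2388)
  e−x'=0.2260;  (l²−L²−(e−x')²−y'²−z²)/2L = -0.0939
  √(A²+B²)=0.3288;  θ3 = -0.8130+1.8605 ≈ 1.0475

θ₁ = -0.3497, θ₂ = 1.3090, θ₃ = 1.0475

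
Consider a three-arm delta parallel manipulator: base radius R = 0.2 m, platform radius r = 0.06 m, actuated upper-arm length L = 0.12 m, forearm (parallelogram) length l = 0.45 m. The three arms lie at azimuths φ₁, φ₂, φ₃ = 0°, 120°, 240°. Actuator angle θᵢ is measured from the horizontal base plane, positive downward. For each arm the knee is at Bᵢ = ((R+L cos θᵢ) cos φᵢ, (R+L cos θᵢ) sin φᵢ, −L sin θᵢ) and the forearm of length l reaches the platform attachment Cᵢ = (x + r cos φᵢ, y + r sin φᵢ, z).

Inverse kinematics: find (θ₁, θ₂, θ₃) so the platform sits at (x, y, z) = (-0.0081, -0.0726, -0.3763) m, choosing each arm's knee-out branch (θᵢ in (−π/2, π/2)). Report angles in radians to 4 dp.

θ₁ = 0.1748, θ₂ = 0.4362, θ₃ = -0.2616

arm 1 (φ=0.0°): x'=-0.0081, y'=-0.0726
  e−x'=0.1481;  (l²−L²−(e−x')²−y'²−z²)/2L = 0.0804
  θ1 = atan2(B,A) + arccos(C/0.4044) = 0.1748
arm 2 (φ=120.0°): x'=-0.0588, y'=0.0433
  A cos θ + B sin θ = C:  0.1988·cos θ + -0.3763·sin θ = 0.0212
  √(A²+B²)=0.4256;  θ2 = -1.0847+1.5209 ≈ 0.4362
rotate P by −φ3: (0.0669, 0.0293, -0.3763)
  A=0.0731, B=-0.3763, C=(l²−L²−A²−y'²−z²)/(2L)=0.1679
  θ3 = atan2(B,A) + arccos(C/0.3833) = -0.2616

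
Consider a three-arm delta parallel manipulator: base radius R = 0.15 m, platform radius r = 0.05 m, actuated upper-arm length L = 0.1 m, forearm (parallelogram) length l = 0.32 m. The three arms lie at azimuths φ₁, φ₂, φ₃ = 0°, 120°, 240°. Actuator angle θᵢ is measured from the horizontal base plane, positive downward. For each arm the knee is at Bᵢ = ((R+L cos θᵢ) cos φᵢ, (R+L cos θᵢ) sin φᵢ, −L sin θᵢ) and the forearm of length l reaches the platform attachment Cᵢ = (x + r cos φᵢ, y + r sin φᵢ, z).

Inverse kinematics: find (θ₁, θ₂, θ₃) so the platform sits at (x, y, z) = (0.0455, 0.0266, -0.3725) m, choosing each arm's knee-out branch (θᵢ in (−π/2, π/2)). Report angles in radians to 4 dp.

θ₁ = 0.8721, θ₂ = 1.1342, θ₃ = 1.3959

arm 1 (φ=0.0°): x'=0.0455, y'=0.0266
  A=0.0545, B=-0.3725, C=(l²−L²−A²−y'²−z²)/(2L)=-0.2502
  √(A²+B²)=0.3765;  θ1 = -1.4255+2.2977 ≈ 0.8721
rotate P by −φ2: (0.0003, -0.0527, -0.3725)
  A cos θ + B sin θ = C:  0.0997·cos θ + -0.3725·sin θ = -0.2954
  γ=atan2(-0.3725,0.0997)=-1.3092;  ψ=arccos(-0.7660)=2.4434;  θ2=γ+ψ≈1.1342
rotate P by −φ3: (-0.0458, 0.0261, -0.3725)
  A cos θ + B sin θ = C:  0.1458·cos θ + -0.3725·sin θ = -0.3415
  γ=atan2(-0.3725,0.1458)=-1.1977;  ψ=arccos(-0.8536)=2.5937;  θ3=γ+ψ≈1.3959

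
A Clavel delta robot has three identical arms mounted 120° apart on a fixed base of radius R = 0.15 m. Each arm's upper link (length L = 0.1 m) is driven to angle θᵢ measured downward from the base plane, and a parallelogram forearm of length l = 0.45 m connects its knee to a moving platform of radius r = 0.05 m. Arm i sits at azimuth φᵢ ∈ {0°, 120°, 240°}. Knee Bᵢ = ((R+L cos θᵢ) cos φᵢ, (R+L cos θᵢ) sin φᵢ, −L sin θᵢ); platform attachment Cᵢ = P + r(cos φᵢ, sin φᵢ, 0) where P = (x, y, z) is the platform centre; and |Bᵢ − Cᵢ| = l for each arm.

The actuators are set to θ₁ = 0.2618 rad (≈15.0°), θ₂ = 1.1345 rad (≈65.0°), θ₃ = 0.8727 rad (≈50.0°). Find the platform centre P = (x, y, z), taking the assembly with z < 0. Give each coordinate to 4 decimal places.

(0.1159, -0.0378, -0.4670)

S1 = (0.1966·cos0.0°, 0.1966·sin0.0°, -0.0259) = (0.1966, 0.0000, -0.0259)
arm 2 at φ=120.0°: (R−r)+L cos θ2 = 0.1423;  S2 = (-0.0711, 0.1232, -0.0906)
arm 3 at φ=240.0°: (R−r)+L cos θ3 = 0.1643;  S3 = (-0.0821, -0.1423, -0.0766)
subtract pairs → two planes through P
[-0.5354 0.2464 -0.1295]·P = -0.0109;  [-0.5575 -0.2845 -0.1014]·P = -0.0065
det = 0.2897;  x = 0.0162+-0.2135z,  y = -0.0090+0.0617z
quadratic in z: (1.0494)z²+(0.1277)z+(-0.1692)=0, √Δ=0.8524 → z ∈ {-0.4670, 0.3453}; z = -0.4670 (taking z<0)
x = 0.1159, y = -0.0378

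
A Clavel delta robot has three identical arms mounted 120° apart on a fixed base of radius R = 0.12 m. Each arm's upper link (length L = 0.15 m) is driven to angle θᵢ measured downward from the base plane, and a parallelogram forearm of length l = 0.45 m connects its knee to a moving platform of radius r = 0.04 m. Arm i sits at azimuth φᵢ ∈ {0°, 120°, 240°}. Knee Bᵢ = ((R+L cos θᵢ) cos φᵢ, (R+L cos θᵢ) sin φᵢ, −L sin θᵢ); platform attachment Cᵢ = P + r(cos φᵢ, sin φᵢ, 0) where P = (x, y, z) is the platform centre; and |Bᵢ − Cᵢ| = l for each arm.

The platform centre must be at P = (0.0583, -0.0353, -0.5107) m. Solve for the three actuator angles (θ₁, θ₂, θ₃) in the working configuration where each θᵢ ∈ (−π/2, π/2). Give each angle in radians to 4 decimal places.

θ₁ = 0.6108, θ₂ = 0.9596, θ₃ = 0.7851

rotate P by −φ1: (0.0583, -0.0353, -0.5107)
  A cos θ + B sin θ = C:  0.0217·cos θ + -0.5107·sin θ = -0.2751
  √(A²+B²)=0.5112;  θ1 = -1.5283+2.1391 ≈ 0.6108
rotate P by −φ2: (-0.0597, -0.0328, -0.5107)
  A=0.1397, B=-0.5107, C=(l²−L²−A²−y'²−z²)/(2L)=-0.3380
  γ=atan2(-0.5107,0.1397)=-1.3037;  ψ=arccos(-0.6385)=2.2633;  θ2=γ+ψ≈0.9596
φ3=240.0° → target in arm frame (0.0014, 0.0681)
  A=0.0786, B=-0.5107, C=(l²−L²−A²−y'²−z²)/(2L)=-0.3054
  γ=atan2(-0.5107,0.0786)=-1.4181;  ψ=arccos(-0.5911)=2.2033;  θ3=γ+ψ≈0.7851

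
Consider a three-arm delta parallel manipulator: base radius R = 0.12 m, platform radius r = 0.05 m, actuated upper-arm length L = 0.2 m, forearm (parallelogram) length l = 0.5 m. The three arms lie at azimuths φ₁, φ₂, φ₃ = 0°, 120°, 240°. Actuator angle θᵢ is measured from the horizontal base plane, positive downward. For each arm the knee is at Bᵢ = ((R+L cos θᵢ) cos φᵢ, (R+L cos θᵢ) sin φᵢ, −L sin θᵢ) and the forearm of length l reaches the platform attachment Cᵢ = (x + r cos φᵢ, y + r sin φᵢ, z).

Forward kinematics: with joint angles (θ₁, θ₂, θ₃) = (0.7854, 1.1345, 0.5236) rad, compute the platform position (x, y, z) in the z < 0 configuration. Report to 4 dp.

(0.0207, -0.1567, -0.5763)

φ1=0.0°: virtual centre (0.2114, 0.0000, -0.1414), radius l
arm 2 at φ=120.0°: e+L cos θ2 = 0.1545;  O2 = (-0.0773, 0.1338, -0.1813)
arm 3 at φ=240.0°: e+L cos θ3 = 0.2432;  O3 = (-0.1216, -0.2106, -0.1000)
subtract pairs → two planes through P
[-0.5774 0.2676 -0.0797]·P = -0.0080;  [-0.6660 -0.4212 0.0828]·P = 0.0044
Cramer: x(z) = 0.0051-0.0270z;  y(z) = -0.0187+0.2394z
quadratic in z: (1.0581)z²+(0.2851)z+(-0.1871)=0, √Δ=0.9344 → z ∈ {-0.5763, 0.3069}; z = -0.5763 (taking z<0)
x = 0.0207, y = -0.1567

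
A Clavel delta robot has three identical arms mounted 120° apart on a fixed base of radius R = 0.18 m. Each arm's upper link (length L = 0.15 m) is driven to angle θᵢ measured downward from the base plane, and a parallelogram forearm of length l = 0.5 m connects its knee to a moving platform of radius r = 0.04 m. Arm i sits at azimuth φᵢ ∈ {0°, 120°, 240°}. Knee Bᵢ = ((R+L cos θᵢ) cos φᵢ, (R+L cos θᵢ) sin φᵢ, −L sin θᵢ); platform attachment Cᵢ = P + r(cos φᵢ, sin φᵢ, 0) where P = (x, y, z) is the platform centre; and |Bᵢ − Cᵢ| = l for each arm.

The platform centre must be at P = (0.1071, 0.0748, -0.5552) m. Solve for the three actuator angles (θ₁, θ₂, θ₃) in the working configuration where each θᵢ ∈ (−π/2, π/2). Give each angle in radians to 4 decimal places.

rotate P by −φ1: (0.1071, 0.0748, -0.5552)
  A=0.0329, B=-0.5552, C=(l²−L²−A²−y'²−z²)/(2L)=-0.2914
  θ1 = atan2(B,A) + arccos(C/0.5562) = 0.6107
arm 2 (φ=120.0°): x'=0.0112, y'=-0.1302
  A cos θ + B sin θ = C:  0.1288·cos θ + -0.5552·sin θ = -0.3809
  √(A²+B²)=0.5699;  θ2 = -1.3429+2.3027 ≈ 0.9598
φ3=240.0° → target in arm frame (-0.1183, 0.0554)
  e−x'=0.2583;  (l²−L²−(e−x')²−y'²−z²)/2L = -0.5018
  θ3 = atan2(B,A) + arccos(C/0.6124) = 1.3960

θ₁ = 0.6107, θ₂ = 0.9598, θ₃ = 1.3960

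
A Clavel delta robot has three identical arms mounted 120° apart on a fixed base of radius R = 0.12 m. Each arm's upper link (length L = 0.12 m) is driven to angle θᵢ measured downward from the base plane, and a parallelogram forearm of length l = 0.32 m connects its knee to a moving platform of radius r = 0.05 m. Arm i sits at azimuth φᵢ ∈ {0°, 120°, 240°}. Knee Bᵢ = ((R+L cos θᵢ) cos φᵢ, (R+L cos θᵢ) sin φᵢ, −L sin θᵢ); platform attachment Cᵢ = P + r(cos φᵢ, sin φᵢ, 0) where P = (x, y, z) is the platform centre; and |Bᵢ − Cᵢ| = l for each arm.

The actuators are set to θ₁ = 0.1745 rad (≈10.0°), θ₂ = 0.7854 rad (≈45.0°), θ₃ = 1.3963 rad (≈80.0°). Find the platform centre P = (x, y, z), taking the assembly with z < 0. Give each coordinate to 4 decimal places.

φ1=0.0°: virtual centre (0.1882, 0.0000, -0.0208), radius l
arm 2 at φ=120.0°: ρ2 = 0.1549;  centre 2 = (-0.0774, 0.1341, -0.0849)
φ3=240.0°: virtual centre (-0.0454, -0.0787, -0.1182), radius l
eliminate P² terms by subtracting sphere 1 from 2 and 3
plane₁₂: -0.5312x+0.2682y+-0.1280z = -0.0047
det = 0.2089;  x = 0.0210+-0.3464z,  y = 0.0242+-0.2087z
into |P−centre ₁|² = l²: 1.1636z² + 0.1474z + -0.0734 = 0;  Δ = 0.3635;  z = -0.3224 or 0.1958 → z<0 root = -0.3224
x = 0.1327, y = 0.0915

(0.1327, 0.0915, -0.3224)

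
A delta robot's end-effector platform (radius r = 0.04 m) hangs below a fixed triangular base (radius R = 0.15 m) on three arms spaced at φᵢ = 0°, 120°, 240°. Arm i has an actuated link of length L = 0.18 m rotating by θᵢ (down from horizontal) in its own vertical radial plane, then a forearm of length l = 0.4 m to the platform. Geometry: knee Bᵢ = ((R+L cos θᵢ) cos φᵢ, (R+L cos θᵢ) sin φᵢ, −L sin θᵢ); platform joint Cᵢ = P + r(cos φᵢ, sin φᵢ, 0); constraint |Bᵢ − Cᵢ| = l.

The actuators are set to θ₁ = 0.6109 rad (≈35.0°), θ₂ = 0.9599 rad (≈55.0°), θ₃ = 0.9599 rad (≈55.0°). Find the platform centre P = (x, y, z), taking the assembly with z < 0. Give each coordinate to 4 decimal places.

arm 1 at φ=0.0°: (R−r)+L cos θ1 = 0.2574;  S1 = (0.2574, 0.0000, -0.1032)
arm 2 at φ=120.0°: (R−r)+L cos θ2 = 0.2132;  S2 = (-0.1066, 0.1847, -0.1474)
S3 = (0.2132·cos240.0°, 0.2132·sin240.0°, -0.1474) = (-0.1066, -0.1847, -0.1474)
|S₂|²−|S₁|² = -0.0097;  |S₃|²−|S₁|² = -0.0097
plane₁₂: -0.7281x+0.3694y+-0.0884z = -0.0097
Cramer: x(z) = 0.0134-0.1214z;  y(z) = 0.0000+0.0000z
quadratic in z: (1.0147)z²+(0.2658)z+(-0.0898)=0, √Δ=0.6595 → z ∈ {-0.4559, 0.1940}; z = -0.4559 (taking z<0)
x = 0.0687, y = 0.0000

(0.0687, 0.0000, -0.4559)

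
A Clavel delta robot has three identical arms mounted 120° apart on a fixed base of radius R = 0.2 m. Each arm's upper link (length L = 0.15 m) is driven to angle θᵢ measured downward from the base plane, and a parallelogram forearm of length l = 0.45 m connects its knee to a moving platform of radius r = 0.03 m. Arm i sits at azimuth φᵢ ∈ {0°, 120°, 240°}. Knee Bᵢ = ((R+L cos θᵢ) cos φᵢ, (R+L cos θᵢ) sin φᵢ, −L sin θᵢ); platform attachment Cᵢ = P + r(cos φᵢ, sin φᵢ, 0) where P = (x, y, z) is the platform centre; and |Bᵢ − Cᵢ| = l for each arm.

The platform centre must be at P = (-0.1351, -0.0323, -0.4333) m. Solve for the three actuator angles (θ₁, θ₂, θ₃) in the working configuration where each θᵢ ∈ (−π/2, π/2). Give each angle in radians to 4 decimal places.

θ₁ = 1.3091, θ₂ = 0.6107, θ₃ = 0.3491

arm 1 (φ=0.0°): x'=-0.1351, y'=-0.0323
  A=0.3051, B=-0.4333, C=(l²−L²−A²−y'²−z²)/(2L)=-0.3396
  θ1 = atan2(B,A) + arccos(C/0.5299) = 1.3091
φ2=120.0° → target in arm frame (0.0396, 0.1332)
  A=0.1304, B=-0.4333, C=(l²−L²−A²−y'²−z²)/(2L)=-0.1416
  √(A²+B²)=0.4525;  θ2 = -1.2784+1.8891 ≈ 0.6107
rotate P by −φ3: (0.0955, -0.1009, -0.4333)
  A=0.0745, B=-0.4333, C=(l²−L²−A²−y'²−z²)/(2L)=-0.0782
  √(A²+B²)=0.4397;  θ3 = -1.4006+1.7497 ≈ 0.3491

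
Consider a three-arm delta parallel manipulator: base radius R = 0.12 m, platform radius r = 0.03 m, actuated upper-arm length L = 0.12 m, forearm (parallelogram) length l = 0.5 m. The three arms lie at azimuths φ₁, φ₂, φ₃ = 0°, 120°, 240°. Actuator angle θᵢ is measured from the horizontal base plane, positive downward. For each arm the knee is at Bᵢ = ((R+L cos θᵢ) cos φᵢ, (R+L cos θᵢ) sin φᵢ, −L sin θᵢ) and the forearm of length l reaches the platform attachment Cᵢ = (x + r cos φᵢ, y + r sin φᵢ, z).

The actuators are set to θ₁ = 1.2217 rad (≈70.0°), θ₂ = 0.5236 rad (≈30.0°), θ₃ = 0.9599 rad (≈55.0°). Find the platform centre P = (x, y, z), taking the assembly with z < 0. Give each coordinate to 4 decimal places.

O1 = (0.1310·cos0.0°, 0.1310·sin0.0°, -0.1128) = (0.1310, 0.0000, -0.1128)
φ2=120.0°: virtual centre (-0.0970, 0.1679, -0.0600), radius l
arm 3 at φ=240.0°: (R−r)+L cos θ3 = 0.1588;  O3 = (-0.0794, -0.1376, -0.0983)
|O₂|²−|O₁|² = 0.0113;  |O₃|²−|O₁|² = 0.0050
plane₁₂: -0.4560x+0.3359y+0.1055z = 0.0113
Cramer: x(z) = -0.0180+0.1452z;  y(z) = 0.0093-0.1170z
quadratic in z: (1.0348)z²+(0.1801)z+(-0.2150)=0, √Δ=0.9604 → z ∈ {-0.5511, 0.3770}; z = -0.5511 (taking z<0)
x = -0.0980, y = 0.0738

(-0.0980, 0.0738, -0.5511)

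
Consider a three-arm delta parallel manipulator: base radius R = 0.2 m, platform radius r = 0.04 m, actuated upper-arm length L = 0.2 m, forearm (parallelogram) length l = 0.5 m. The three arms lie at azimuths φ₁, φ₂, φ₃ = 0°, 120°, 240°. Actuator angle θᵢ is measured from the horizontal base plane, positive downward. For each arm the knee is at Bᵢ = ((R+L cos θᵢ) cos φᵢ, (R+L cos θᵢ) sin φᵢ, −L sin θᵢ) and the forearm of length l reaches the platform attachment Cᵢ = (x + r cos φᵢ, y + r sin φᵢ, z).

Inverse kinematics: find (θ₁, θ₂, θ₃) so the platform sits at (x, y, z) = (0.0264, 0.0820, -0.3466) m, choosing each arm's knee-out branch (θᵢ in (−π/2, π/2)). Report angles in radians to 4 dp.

arm 1 (φ=0.0°): x'=0.0264, y'=0.0820
  e−x'=0.1336;  (l²−L²−(e−x')²−y'²−z²)/2L = 0.1632
  √(A²+B²)=0.3715;  θ1 = -1.2029+1.1158 ≈ -0.0871
rotate P by −φ2: (0.0578, -0.0639, -0.3466)
  e−x'=0.1022;  (l²−L²−(e−x')²−y'²−z²)/2L = 0.1884
  √(A²+B²)=0.3613;  θ2 = -1.2841+1.0224 ≈ -0.2617
rotate P by −φ3: (-0.0842, -0.0181, -0.3466)
  A=0.2442, B=-0.3466, C=(l²−L²−A²−y'²−z²)/(2L)=0.0747
  √(A²+B²)=0.4240;  θ3 = -0.9570+1.3936 ≈ 0.4366

θ₁ = -0.0871, θ₂ = -0.2617, θ₃ = 0.4366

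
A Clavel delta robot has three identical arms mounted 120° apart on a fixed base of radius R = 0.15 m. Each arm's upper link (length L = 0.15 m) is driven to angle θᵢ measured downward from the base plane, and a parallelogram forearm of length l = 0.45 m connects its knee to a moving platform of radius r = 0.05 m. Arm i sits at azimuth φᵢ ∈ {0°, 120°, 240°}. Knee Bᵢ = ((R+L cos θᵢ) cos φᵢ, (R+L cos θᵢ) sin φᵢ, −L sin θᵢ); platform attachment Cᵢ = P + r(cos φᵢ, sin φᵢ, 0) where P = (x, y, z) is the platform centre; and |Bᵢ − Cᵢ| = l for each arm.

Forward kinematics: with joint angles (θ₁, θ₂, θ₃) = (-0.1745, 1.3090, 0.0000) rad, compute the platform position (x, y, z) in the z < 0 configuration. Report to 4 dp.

φ1=0.0°: virtual centre (0.2477, 0.0000, 0.0260), radius l
centre 2 = (0.1388·cos120.0°, 0.1388·sin120.0°, -0.1449) = (-0.0694, 0.1202, -0.1449)
arm 3 at φ=240.0°: e+L cos θ3 = 0.2500;  centre 3 = (-0.1250, -0.2165, 0.0000)
|centre ₂|²−|centre ₁|² = -0.0218;  |centre ₃|²−|centre ₁|² = 0.0005
linear system: -0.6343x+0.2404y = -0.0218−-0.3419z; -0.7454x+-0.4330y = 0.0005−-0.0521z
Cramer: x(z) = 0.0205-0.3537z;  y(z) = -0.0364+0.4887z
quadratic in z: (1.3639)z²+(0.0731)z+(-0.1489)=0, √Δ=0.9042 → z ∈ {-0.3583, 0.3047}; z = -0.3583 (taking z<0)
x = 0.1473, y = -0.2115

(0.1473, -0.2115, -0.3583)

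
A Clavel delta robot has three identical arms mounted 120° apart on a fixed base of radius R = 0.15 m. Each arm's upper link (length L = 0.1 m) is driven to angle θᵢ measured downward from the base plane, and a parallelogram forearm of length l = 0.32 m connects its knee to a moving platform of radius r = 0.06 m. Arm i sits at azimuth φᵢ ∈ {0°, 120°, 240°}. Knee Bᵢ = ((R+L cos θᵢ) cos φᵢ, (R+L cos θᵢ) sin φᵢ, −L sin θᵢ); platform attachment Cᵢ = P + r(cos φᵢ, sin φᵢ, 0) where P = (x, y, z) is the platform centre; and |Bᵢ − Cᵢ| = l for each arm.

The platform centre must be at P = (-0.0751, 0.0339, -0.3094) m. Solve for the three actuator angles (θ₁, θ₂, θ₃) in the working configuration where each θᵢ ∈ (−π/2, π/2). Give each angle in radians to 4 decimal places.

θ₁ = 0.9597, θ₂ = 0.1742, θ₃ = 0.5232

φ1=0.0° → target in arm frame (-0.0751, 0.0339)
  e−x'=0.1651;  (l²−L²−(e−x')²−y'²−z²)/2L = -0.1587
  √(A²+B²)=0.3507;  θ1 = -1.0806+2.0403 ≈ 0.9597
arm 2 (φ=120.0°): x'=0.0669, y'=0.0481
  e−x'=0.0231;  (l²−L²−(e−x')²−y'²−z²)/2L = -0.0309
  γ=atan2(-0.3094,0.0231)=-1.4963;  ψ=arccos(-0.0995)=1.6705;  θ2=γ+ψ≈0.1742
rotate P by −φ3: (0.0082, -0.0820, -0.3094)
  A=0.0818, B=-0.3094, C=(l²−L²−A²−y'²−z²)/(2L)=-0.0837
  √(A²+B²)=0.3200;  θ3 = -1.3123+1.8355 ≈ 0.5232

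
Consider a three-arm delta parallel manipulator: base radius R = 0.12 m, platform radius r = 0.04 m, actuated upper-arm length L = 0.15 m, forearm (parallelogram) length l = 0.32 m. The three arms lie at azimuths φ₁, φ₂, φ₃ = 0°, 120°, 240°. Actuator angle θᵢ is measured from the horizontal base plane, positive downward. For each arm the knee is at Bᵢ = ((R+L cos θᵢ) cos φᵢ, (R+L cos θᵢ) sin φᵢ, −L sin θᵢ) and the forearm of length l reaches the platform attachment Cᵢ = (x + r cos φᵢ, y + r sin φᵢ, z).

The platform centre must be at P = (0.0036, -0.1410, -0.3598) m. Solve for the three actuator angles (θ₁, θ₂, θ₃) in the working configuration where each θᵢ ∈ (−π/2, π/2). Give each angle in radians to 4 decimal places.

rotate P by −φ1: (0.0036, -0.1410, -0.3598)
  A cos θ + B sin θ = C:  0.0764·cos θ + -0.3598·sin θ = -0.2509
  θ1 = atan2(B,A) + arccos(C/0.3678) = 0.9599
rotate P by −φ2: (-0.1239, 0.0674, -0.3598)
  A=0.2039, B=-0.3598, C=(l²−L²−A²−y'²−z²)/(2L)=-0.3189
  γ=atan2(-0.3598,0.2039)=-1.0552;  ψ=arccos(-0.7711)=2.4514;  θ2=γ+ψ≈1.3962
rotate P by −φ3: (0.1203, 0.0736, -0.3598)
  A cos θ + B sin θ = C:  -0.0403·cos θ + -0.3598·sin θ = -0.1887
  θ3 = atan2(B,A) + arccos(C/0.3621) = 0.4366

θ₁ = 0.9599, θ₂ = 1.3962, θ₃ = 0.4366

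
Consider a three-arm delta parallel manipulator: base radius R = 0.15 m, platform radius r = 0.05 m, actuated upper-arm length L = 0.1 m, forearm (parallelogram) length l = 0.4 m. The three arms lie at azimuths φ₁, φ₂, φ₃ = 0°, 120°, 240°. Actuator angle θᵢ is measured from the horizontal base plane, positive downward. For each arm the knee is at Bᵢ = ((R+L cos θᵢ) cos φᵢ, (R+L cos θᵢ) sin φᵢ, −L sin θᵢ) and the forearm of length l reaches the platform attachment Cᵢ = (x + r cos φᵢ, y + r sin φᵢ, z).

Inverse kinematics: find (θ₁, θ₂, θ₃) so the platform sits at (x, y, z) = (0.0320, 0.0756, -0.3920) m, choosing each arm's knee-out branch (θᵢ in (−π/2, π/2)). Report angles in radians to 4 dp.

θ₁ = 0.3487, θ₂ = 0.2615, θ₃ = 0.8723

arm 1 (φ=0.0°): x'=0.0320, y'=0.0756
  A=0.0680, B=-0.3920, C=(l²−L²−A²−y'²−z²)/(2L)=-0.0700
  θ1 = atan2(B,A) + arccos(C/0.3979) = 0.3487
φ2=120.0° → target in arm frame (0.0495, -0.0655)
  A cos θ + B sin θ = C:  0.0505·cos θ + -0.3920·sin θ = -0.0525
  √(A²+B²)=0.3952;  θ2 = -1.4426+1.7041 ≈ 0.2615
φ3=240.0° → target in arm frame (-0.0815, -0.0101)
  A cos θ + B sin θ = C:  0.1815·cos θ + -0.3920·sin θ = -0.1835
  √(A²+B²)=0.4320;  θ3 = -1.1372+2.0095 ≈ 0.8723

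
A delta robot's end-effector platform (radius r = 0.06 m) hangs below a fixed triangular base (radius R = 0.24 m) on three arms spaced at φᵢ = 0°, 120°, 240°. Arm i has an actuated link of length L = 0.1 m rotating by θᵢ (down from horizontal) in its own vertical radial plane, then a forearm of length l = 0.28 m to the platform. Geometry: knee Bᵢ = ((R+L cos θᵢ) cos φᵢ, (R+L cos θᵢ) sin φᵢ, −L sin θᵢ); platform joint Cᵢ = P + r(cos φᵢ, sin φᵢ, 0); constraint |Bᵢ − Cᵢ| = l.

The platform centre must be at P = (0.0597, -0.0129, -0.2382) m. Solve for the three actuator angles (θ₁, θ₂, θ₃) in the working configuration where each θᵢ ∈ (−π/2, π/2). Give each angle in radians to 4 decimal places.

rotate P by −φ1: (0.0597, -0.0129, -0.2382)
  A cos θ + B sin θ = C:  0.1203·cos θ + -0.2382·sin θ = -0.0149
  γ=atan2(-0.2382,0.1203)=-1.1031;  ψ=arccos(-0.0558)=1.6266;  θ1=γ+ψ≈0.5235
arm 2 (φ=120.0°): x'=-0.0410, y'=-0.0453
  A=0.2210, B=-0.2382, C=(l²−L²−A²−y'²−z²)/(2L)=-0.1962
  θ2 = atan2(B,A) + arccos(C/0.3249) = 1.3962
arm 3 (φ=240.0°): x'=-0.0187, y'=0.0582
  A cos θ + B sin θ = C:  0.1987·cos θ + -0.2382·sin θ = -0.1560
  γ=atan2(-0.2382,0.1987)=-0.8756;  ψ=arccos(-0.5028)=2.0977;  θ3=γ+ψ≈1.2221

θ₁ = 0.5235, θ₂ = 1.3962, θ₃ = 1.2221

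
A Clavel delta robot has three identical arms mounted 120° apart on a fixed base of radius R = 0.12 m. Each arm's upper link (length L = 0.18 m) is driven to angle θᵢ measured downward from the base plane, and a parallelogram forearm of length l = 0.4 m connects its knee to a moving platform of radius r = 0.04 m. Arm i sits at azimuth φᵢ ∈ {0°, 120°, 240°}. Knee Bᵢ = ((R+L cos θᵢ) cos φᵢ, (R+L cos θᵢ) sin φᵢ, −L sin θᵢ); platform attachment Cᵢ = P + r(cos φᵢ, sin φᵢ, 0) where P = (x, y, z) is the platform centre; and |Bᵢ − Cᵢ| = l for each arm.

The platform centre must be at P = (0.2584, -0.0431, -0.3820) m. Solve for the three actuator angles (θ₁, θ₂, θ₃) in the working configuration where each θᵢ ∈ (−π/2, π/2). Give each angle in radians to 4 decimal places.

rotate P by −φ1: (0.2584, -0.0431, -0.3820)
  A=-0.1784, B=-0.3820, C=(l²−L²−A²−y'²−z²)/(2L)=-0.1445
  θ1 = atan2(B,A) + arccos(C/0.4216) = -0.0872
rotate P by −φ2: (-0.1665, -0.2022, -0.3820)
  A=0.2465, B=-0.3820, C=(l²−L²−A²−y'²−z²)/(2L)=-0.3333
  γ=atan2(-0.3820,0.2465)=-0.9977;  ψ=arccos(-0.7332)=2.3937;  θ2=γ+ψ≈1.3961
φ3=240.0° → target in arm frame (-0.0919, 0.2453)
  A cos θ + B sin θ = C:  0.1719·cos θ + -0.3820·sin θ = -0.3001
  √(A²+B²)=0.4189;  θ3 = -1.1480+2.3696 ≈ 1.2216

θ₁ = -0.0872, θ₂ = 1.3961, θ₃ = 1.2216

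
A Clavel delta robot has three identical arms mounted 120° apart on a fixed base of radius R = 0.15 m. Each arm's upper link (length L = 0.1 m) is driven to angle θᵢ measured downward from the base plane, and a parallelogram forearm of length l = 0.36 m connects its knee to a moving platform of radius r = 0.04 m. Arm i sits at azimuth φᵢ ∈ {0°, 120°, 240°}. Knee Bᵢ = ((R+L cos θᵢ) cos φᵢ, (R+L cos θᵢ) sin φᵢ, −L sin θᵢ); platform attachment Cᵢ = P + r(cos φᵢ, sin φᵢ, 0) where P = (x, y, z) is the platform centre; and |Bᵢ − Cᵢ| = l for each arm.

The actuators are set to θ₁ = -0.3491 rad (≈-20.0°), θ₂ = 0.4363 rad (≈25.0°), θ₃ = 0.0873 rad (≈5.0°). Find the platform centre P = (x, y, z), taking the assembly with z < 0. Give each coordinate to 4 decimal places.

centre 1 = (0.2040·cos0.0°, 0.2040·sin0.0°, 0.0342) = (0.2040, 0.0000, 0.0342)
arm 2 at φ=120.0°: e+L cos θ2 = 0.2006;  centre 2 = (-0.1003, 0.1738, -0.0423)
arm 3 at φ=240.0°: e+L cos θ3 = 0.2096;  centre 3 = (-0.1048, -0.1815, -0.0087)
eliminate P² terms by subtracting sphere 1 from 2 and 3
[-0.6086 0.3475 -0.1529]·P = -0.0007;  [-0.6176 -0.3631 -0.0858]·P = 0.0012
Cramer: x(z) = -0.0004-0.1960z;  y(z) = -0.0028+0.0969z
sphere 1 gives Az²+Bz+C=0 with A=1.0478, B=0.0111, C=-0.0867;  B²−4AC=0.3633;  roots -0.2930, 0.2823;  negative root z = -0.2930
x = 0.0570, y = -0.0312

(0.0570, -0.0312, -0.2930)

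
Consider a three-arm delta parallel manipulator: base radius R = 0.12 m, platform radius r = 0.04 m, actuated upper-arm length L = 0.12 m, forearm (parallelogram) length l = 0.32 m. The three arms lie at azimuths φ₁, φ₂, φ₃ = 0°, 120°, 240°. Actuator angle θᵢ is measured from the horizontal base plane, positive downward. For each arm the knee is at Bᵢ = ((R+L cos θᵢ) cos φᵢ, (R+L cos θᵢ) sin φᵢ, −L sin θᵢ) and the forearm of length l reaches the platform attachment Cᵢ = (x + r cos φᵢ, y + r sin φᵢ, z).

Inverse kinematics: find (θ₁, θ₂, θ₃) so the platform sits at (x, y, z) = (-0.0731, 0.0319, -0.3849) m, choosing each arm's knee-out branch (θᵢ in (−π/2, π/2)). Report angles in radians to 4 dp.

arm 1 (φ=0.0°): x'=-0.0731, y'=0.0319
  A=0.1531, B=-0.3849, C=(l²−L²−A²−y'²−z²)/(2L)=-0.3525
  γ=atan2(-0.3849,0.1531)=-1.1922;  ψ=arccos(-0.8510)=2.5887;  θ1=γ+ψ≈1.3965
arm 2 (φ=120.0°): x'=0.0642, y'=0.0474
  A cos θ + B sin θ = C:  0.0158·cos θ + -0.3849·sin θ = -0.2610
  θ2 = atan2(B,A) + arccos(C/0.3852) = 0.7855
arm 3 (φ=240.0°): x'=0.0089, y'=-0.0793
  A cos θ + B sin θ = C:  0.0711·cos θ + -0.3849·sin θ = -0.2978
  θ3 = atan2(B,A) + arccos(C/0.3914) = 1.0474

θ₁ = 1.3965, θ₂ = 0.7855, θ₃ = 1.0474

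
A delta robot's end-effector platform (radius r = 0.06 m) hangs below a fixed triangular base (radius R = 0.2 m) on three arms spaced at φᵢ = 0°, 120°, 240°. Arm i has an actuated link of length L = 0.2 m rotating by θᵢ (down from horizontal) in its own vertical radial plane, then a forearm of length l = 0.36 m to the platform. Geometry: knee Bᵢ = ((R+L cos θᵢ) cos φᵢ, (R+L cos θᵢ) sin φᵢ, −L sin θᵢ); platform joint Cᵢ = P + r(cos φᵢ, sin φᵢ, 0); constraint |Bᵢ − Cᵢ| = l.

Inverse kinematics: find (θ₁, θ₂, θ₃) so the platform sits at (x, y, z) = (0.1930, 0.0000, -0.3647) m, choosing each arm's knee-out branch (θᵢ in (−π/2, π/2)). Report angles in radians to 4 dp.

rotate P by −φ1: (0.1930, 0.0000, -0.3647)
  A=-0.0530, B=-0.3647, C=(l²−L²−A²−y'²−z²)/(2L)=-0.1155
  θ1 = atan2(B,A) + arccos(C/0.3685) = 0.1746
rotate P by −φ2: (-0.0965, -0.1671, -0.3647)
  A=0.2365, B=-0.3647, C=(l²−L²−A²−y'²−z²)/(2L)=-0.3182
  √(A²+B²)=0.4347;  θ2 = -0.9955+2.3921 ≈ 1.3966
φ3=240.0° → target in arm frame (-0.0965, 0.1671)
  A=0.2365, B=-0.3647, C=(l²−L²−A²−y'²−z²)/(2L)=-0.3182
  γ=atan2(-0.3647,0.2365)=-0.9955;  ψ=arccos(-0.7320)=2.3921;  θ3=γ+ψ≈1.3966

θ₁ = 0.1746, θ₂ = 1.3966, θ₃ = 1.3966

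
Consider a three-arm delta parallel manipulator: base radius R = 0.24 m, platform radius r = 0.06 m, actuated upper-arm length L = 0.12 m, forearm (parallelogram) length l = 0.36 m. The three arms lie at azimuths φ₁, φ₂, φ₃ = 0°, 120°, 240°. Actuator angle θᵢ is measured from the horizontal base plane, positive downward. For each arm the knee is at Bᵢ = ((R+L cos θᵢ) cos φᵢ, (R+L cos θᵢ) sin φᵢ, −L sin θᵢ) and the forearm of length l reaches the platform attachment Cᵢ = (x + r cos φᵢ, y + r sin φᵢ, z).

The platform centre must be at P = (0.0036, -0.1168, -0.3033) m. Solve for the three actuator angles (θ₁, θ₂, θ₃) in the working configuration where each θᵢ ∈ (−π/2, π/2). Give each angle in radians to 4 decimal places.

θ₁ = 0.7856, θ₂ = 1.3964, θ₃ = 0.0875

rotate P by −φ1: (0.0036, -0.1168, -0.3033)
  A=0.1764, B=-0.3033, C=(l²−L²−A²−y'²−z²)/(2L)=-0.0898
  θ1 = atan2(B,A) + arccos(C/0.3509) = 0.7856
rotate P by −φ2: (-0.1030, 0.0553, -0.3033)
  A cos θ + B sin θ = C:  0.2830·cos θ + -0.3033·sin θ = -0.2496
  √(A²+B²)=0.4148;  θ2 = -0.8201+2.2165 ≈ 1.3964
arm 3 (φ=240.0°): x'=0.0994, y'=0.0615
  A cos θ + B sin θ = C:  0.0806·cos θ + -0.3033·sin θ = 0.0538
  √(A²+B²)=0.3138;  θ3 = -1.3109+1.3984 ≈ 0.0875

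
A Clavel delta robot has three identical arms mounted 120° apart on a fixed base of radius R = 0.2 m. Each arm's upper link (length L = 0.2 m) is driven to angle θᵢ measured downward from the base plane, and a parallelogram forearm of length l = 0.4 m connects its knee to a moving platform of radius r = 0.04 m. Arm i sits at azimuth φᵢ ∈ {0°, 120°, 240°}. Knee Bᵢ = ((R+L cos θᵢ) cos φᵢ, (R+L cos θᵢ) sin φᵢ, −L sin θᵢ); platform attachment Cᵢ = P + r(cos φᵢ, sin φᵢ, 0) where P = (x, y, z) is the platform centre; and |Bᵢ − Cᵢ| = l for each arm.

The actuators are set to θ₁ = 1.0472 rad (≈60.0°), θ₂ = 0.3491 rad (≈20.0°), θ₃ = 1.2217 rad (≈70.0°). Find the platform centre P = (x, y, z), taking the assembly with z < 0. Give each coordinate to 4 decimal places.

(-0.0395, 0.1304, -0.4041)

φ1=0.0°: virtual centre (0.2600, 0.0000, -0.1732), radius l
φ2=120.0°: virtual centre (-0.1740, 0.3013, -0.0684), radius l
S3 = (0.2284·cos240.0°, 0.2284·sin240.0°, -0.1879) = (-0.1142, -0.1978, -0.1879)
eliminate P² terms by subtracting sphere 1 from 2 and 3
[-0.8679 0.6026 0.2096]·P = 0.0281;  [-0.7484 -0.3956 -0.0295]·P = -0.0101
Cramer: x(z) = -0.0063+0.0820z;  y(z) = 0.0376-0.2296z
quadratic in z: (1.0595)z²+(0.2855)z+(-0.0576)=0, √Δ=0.5708 → z ∈ {-0.4041, 0.1347}; z = -0.4041 (taking z<0)
x = -0.0395, y = 0.1304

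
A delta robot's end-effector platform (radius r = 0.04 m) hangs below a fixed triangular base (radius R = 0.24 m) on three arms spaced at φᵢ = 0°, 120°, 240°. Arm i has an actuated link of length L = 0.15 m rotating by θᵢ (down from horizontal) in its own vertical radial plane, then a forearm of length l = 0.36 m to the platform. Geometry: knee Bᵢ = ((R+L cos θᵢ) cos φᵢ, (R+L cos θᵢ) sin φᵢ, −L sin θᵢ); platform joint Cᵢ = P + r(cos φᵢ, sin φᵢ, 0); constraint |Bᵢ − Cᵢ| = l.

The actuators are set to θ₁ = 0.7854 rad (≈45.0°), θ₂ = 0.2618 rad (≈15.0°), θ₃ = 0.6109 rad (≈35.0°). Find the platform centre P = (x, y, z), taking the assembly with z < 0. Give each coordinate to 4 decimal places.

centre 1 = (0.3061·cos0.0°, 0.3061·sin0.0°, -0.1061) = (0.3061, 0.0000, -0.1061)
centre 2 = (0.3449·cos120.0°, 0.3449·sin120.0°, -0.0388) = (-0.1724, 0.2987, -0.0388)
centre 3 = (0.3229·cos240.0°, 0.3229·sin240.0°, -0.0860) = (-0.1614, -0.2796, -0.0860)
|centre ₂|²−|centre ₁|² = 0.0155;  |centre ₃|²−|centre ₁|² = 0.0067
linear system: -0.9570x+0.5974y = 0.0155−0.1345z; -0.9350x+-0.5592y = 0.0067−0.0401z
det = 1.0937;  x = -0.0116+0.0906z,  y = 0.0074+-0.0799z
quadratic in z: (1.0146)z²+(0.1534)z+(-0.0174)=0, √Δ=0.3067 → z ∈ {-0.2267, 0.0755}; z = -0.2267 (taking z<0)
x = -0.0322, y = 0.0255

(-0.0322, 0.0255, -0.2267)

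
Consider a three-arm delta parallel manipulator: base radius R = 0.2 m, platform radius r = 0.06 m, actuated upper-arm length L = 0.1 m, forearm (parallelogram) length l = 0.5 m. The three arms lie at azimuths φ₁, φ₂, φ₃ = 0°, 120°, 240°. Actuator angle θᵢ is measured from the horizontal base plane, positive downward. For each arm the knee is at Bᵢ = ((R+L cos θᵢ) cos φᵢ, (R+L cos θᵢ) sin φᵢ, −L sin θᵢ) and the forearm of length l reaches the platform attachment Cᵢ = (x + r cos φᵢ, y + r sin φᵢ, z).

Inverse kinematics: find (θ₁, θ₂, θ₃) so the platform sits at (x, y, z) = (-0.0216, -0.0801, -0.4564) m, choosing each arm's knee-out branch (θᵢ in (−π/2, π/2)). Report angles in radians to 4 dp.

θ₁ = 0.3489, θ₂ = 0.5230, θ₃ = -0.1749

φ1=0.0° → target in arm frame (-0.0216, -0.0801)
  A=0.1616, B=-0.4564, C=(l²−L²−A²−y'²−z²)/(2L)=-0.0042
  θ1 = atan2(B,A) + arccos(C/0.4842) = 0.3489
rotate P by −φ2: (-0.0586, 0.0588, -0.4564)
  e−x'=0.1986;  (l²−L²−(e−x')²−y'²−z²)/2L = -0.0559
  θ2 = atan2(B,A) + arccos(C/0.4977) = 0.5230
φ3=240.0° → target in arm frame (0.0802, 0.0213)
  A=0.0598, B=-0.4564, C=(l²−L²−A²−y'²−z²)/(2L)=0.1383
  γ=atan2(-0.4564,0.0598)=-1.4404;  ψ=arccos(0.3005)=1.2656;  θ3=γ+ψ≈-0.1749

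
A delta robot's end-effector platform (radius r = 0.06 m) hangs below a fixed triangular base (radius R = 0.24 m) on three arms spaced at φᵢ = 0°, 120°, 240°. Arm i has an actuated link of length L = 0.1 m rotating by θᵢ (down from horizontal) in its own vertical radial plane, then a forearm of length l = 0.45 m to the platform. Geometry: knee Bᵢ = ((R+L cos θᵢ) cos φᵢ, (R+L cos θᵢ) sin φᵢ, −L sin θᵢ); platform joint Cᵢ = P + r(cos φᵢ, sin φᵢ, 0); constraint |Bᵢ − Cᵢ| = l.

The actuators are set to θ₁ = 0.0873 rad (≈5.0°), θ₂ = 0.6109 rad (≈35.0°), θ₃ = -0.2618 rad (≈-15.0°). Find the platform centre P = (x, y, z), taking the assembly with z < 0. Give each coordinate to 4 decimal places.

centre 1 = (0.2796·cos0.0°, 0.2796·sin0.0°, -0.0087) = (0.2796, 0.0000, -0.0087)
φ2=120.0°: virtual centre (-0.1310, 0.2268, -0.0574), radius l
φ3=240.0°: virtual centre (-0.1383, -0.2395, 0.0259), radius l
|centre ₂|²−|centre ₁|² = -0.0064;  |centre ₃|²−|centre ₁|² = -0.0011
[-0.8212 0.4536 -0.0973]·P = -0.0064;  [-0.8358 -0.4791 0.0692]·P = -0.0011
det = 0.7726;  x = 0.0046+-0.0197z,  y = -0.0057+0.1788z
sphere 1 gives Az²+Bz+C=0 with A=1.0324, B=0.0262, C=-0.1268;  B²−4AC=0.5241;  roots -0.3633, 0.3379;  negative root z = -0.3633
x = 0.0117, y = -0.0707

(0.0117, -0.0707, -0.3633)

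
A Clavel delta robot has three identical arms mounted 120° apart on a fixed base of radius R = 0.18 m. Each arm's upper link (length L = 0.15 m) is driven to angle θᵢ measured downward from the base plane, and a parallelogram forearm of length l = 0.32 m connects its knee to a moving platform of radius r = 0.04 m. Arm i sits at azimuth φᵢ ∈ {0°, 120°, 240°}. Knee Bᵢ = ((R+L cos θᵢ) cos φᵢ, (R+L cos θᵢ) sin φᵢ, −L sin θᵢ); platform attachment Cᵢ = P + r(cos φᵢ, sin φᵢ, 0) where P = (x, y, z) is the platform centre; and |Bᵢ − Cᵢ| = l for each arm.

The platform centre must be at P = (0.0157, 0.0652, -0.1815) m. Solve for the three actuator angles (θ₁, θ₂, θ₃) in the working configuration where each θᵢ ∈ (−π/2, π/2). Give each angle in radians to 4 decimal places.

rotate P by −φ1: (0.0157, 0.0652, -0.1815)
  e−x'=0.1243;  (l²−L²−(e−x')²−y'²−z²)/2L = 0.0909
  √(A²+B²)=0.2200;  θ1 = -0.9703+1.1450 ≈ 0.1747
arm 2 (φ=120.0°): x'=0.0486, y'=-0.0462
  A=0.0914, B=-0.1815, C=(l²−L²−A²−y'²−z²)/(2L)=0.1216
  γ=atan2(-0.1815,0.0914)=-1.1044;  ψ=arccos(0.5983)=0.9294;  θ2=γ+ψ≈-0.1749
φ3=240.0° → target in arm frame (-0.0643, -0.0190)
  e−x'=0.2043;  (l²−L²−(e−x')²−y'²−z²)/2L = 0.0162
  γ=atan2(-0.1815,0.2043)=-0.7263;  ψ=arccos(0.0592)=1.5116;  θ3=γ+ψ≈0.7852

θ₁ = 0.1747, θ₂ = -0.1749, θ₃ = 0.7852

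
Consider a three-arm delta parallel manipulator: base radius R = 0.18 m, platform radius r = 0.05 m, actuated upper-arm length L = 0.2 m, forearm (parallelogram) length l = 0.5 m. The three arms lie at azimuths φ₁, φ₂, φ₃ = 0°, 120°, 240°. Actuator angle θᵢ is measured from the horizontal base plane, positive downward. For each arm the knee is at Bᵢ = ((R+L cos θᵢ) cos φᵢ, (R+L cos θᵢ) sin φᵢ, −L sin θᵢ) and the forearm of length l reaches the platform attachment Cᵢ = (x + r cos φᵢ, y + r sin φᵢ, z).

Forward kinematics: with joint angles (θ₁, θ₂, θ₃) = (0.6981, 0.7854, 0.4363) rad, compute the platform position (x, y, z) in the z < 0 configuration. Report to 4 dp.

O1 = (0.2832·cos0.0°, 0.2832·sin0.0°, -0.1286) = (0.2832, 0.0000, -0.1286)
O2 = (0.2714·cos120.0°, 0.2714·sin120.0°, -0.1414) = (-0.1357, 0.2351, -0.1414)
arm 3 at φ=240.0°: ρ3 = 0.3113;  O3 = (-0.1556, -0.2696, -0.0845)
eliminate P² terms by subtracting sphere 1 from 2 and 3
plane₁₂: -0.8378x+0.4701y+-0.0257z = -0.0031
det = 0.8643;  x = -0.0021+0.0318z,  y = -0.0102+0.1115z
sphere 1 gives Az²+Bz+C=0 with A=1.0134, B=0.2367, C=-0.1520;  B²−4AC=0.6722;  roots -0.5212, 0.2877;  negative root z = -0.5212
x = -0.0187, y = -0.0683

(-0.0187, -0.0683, -0.5212)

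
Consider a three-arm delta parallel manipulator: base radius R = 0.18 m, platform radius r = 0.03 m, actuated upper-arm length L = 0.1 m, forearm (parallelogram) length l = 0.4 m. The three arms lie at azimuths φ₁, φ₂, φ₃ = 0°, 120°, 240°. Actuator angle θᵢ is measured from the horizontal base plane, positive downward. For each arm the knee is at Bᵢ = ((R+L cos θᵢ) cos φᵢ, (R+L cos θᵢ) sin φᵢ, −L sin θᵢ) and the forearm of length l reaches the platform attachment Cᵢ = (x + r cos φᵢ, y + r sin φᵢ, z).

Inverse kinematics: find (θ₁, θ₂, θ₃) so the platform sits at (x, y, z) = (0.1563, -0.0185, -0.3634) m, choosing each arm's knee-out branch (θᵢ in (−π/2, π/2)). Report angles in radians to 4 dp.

φ1=0.0° → target in arm frame (0.1563, -0.0185)
  A cos θ + B sin θ = C:  -0.0063·cos θ + -0.3634·sin θ = 0.0878
  γ=atan2(-0.3634,-0.0063)=-1.5881;  ψ=arccos(0.2416)=1.3268;  θ1=γ+ψ≈-0.2613
arm 2 (φ=120.0°): x'=-0.0942, y'=-0.1261
  A=0.2442, B=-0.3634, C=(l²−L²−A²−y'²−z²)/(2L)=-0.2879
  √(A²+B²)=0.4378;  θ2 = -0.9792+2.2885 ≈ 1.3093
rotate P by −φ3: (-0.0621, 0.1446, -0.3634)
  e−x'=0.2121;  (l²−L²−(e−x')²−y'²−z²)/2L = -0.2399
  √(A²+B²)=0.4208;  θ3 = -1.0424+2.1773 ≈ 1.1349

θ₁ = -0.2613, θ₂ = 1.3093, θ₃ = 1.1349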